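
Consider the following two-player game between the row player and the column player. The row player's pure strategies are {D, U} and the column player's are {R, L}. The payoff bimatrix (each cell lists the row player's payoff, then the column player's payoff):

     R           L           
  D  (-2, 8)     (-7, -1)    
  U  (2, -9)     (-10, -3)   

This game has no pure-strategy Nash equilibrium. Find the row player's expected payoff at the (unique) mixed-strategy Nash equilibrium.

For the row player to be willing to mix, the row player must be indifferent between D and U, which pins down the column player's mix.
  the row player's payoff from D: q·(-2) + (1−q)·(-7) = 5q - 7
  the row player's payoff from U: q·2 + (1−q)·(-10) = 12q - 10
  5q - 7 = 12q - 10  ⇒  -7q = -3  ⇒  q = 3/7.
At equilibrium the row player is indifferent across rows, so the row player's payoff equals the payoff from D: (3/7)·(-2) + (4/7)·(-7) = -34/7.

-34/7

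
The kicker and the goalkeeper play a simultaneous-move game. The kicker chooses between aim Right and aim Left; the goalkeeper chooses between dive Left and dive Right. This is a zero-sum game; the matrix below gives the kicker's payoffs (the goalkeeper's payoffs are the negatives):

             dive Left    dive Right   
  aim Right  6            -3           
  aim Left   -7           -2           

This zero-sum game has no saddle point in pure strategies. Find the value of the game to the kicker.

v = -33/14

The kicker's indifference between aim Right and aim Left determines the goalkeeper's mixing probability q:
  the kicker's payoff to aim Right: q·6 + (1−q)·(-3) = 9q - 3
  the kicker's payoff to aim Left: q·(-7) + (1−q)·(-2) = -5q - 2
  9q - 3 = -5q - 2  ⇒  14q = 1  ⇒  q = 1/14.
The value is the kicker's expected payoff against this mix (using aim Right): (1/14)·6 + (13/14)·(-3) = -33/14.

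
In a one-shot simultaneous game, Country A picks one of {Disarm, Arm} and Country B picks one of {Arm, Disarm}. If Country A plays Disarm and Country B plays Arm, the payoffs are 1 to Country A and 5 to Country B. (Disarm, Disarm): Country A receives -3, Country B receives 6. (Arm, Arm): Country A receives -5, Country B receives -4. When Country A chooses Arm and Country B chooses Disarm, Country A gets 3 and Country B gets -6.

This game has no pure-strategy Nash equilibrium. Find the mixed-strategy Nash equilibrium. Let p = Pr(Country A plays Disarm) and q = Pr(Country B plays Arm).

In a mixed equilibrium Country B is indifferent between Arm and Disarm; this condition fixes p.
  Country B's payoff to Arm: p·5 + (1−p)·(-4) = 9p - 4
  Country B's payoff to Disarm: p·6 + (1−p)·(-6) = 12p - 6
  9p - 4 = 12p - 6  ⇒  -3p = -2  ⇒  p = 2/3.
Set Country A's expected payoff from Disarm equal to that from Arm:
  Country A's payoff to Disarm: q·1 + (1−q)·(-3) = 4q - 3
  Country A's payoff to Arm: q·(-5) + (1−q)·3 = -8q + 3
  4q - 3 = -8q + 3  ⇒  12q = 6  ⇒  q = 1/2.

p = 2/3, q = 1/2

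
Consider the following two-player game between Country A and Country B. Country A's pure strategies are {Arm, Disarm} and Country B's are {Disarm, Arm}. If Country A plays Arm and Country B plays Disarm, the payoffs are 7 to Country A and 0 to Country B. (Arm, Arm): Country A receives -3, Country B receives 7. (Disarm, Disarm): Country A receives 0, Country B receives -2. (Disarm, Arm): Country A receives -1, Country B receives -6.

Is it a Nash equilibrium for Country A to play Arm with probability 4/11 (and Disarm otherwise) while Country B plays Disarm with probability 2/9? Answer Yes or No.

Check Country B's indifference given Country A's mix p = 4/11:
  payoff from Disarm = -14/11; payoff from Arm = -14/11 — equal.
Check Country A's indifference given Country B's mix q = 2/9:
  payoff from Arm = -7/9; payoff from Disarm = -7/9 — equal.
Both players are indifferent, so neither can profitably deviate.

Yes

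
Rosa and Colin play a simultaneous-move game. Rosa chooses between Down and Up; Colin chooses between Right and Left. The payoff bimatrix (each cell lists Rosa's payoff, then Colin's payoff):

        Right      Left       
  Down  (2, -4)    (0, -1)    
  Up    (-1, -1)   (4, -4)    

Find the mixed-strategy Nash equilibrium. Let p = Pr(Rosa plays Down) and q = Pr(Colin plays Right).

In a mixed equilibrium Colin is indifferent between Right and Left; this condition fixes p.
  Colin's payoff from Right: p·(-4) + (1−p)·(-1) = -3p - 1
  Colin's payoff from Left: p·(-1) + (1−p)·(-4) = 3p - 4
  -3p - 1 = 3p - 4  ⇒  -6p = -3  ⇒  p = 1/2.
In a mixed equilibrium Rosa is indifferent between Down and Up; this condition fixes q.
  Rosa's expected payoff from Down: q·2 + (1−q)·0 = 2q
  Rosa's expected payoff from Up: q·(-1) + (1−q)·4 = -5q + 4
  2q = -5q + 4  ⇒  7q = 4  ⇒  q = 4/7.

p = 1/2, q = 4/7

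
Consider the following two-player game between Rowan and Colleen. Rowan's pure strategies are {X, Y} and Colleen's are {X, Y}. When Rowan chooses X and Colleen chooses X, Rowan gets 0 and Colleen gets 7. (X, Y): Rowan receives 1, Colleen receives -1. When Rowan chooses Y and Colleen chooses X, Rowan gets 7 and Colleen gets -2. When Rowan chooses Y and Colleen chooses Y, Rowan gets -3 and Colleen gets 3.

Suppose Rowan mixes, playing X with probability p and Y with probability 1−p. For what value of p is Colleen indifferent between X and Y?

p = 5/13

In a mixed equilibrium Colleen is indifferent between X and Y; this condition fixes p.
  Colleen's expected payoff from X: p·7 + (1−p)·(-2) = 9p - 2
  Colleen's expected payoff from Y: p·(-1) + (1−p)·3 = -4p + 3
  9p - 2 = -4p + 3  ⇒  13p = 5  ⇒  p = 5/13.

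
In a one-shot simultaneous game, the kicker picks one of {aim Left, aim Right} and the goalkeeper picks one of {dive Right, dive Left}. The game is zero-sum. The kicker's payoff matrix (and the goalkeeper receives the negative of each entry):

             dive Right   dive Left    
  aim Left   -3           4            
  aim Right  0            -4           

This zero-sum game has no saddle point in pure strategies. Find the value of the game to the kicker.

Set the kicker's expected payoff from aim Left equal to that from aim Right:
  the kicker's payoff from aim Left: q·(-3) + (1−q)·4 = -7q + 4
  the kicker's payoff from aim Right: q·0 + (1−q)·(-4) = 4q - 4
  -7q + 4 = 4q - 4  ⇒  -11q = -8  ⇒  q = 8/11.
The value is the kicker's expected payoff against this mix (using aim Left): (8/11)·(-3) + (3/11)·4 = -12/11.

v = -12/11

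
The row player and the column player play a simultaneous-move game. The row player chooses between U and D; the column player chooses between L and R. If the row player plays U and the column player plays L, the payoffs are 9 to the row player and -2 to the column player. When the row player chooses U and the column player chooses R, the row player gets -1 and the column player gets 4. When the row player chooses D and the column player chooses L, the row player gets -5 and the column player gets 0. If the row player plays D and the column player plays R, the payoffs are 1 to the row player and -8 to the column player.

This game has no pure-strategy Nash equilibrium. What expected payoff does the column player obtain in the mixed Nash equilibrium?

-8/7

The column player's indifference between L and R determines the row player's mixing probability p:
  the column player's expected payoff from L: p·(-2) + (1−p)·0 = -2p
  the column player's expected payoff from R: p·4 + (1−p)·(-8) = 12p - 8
  -2p = 12p - 8  ⇒  -14p = -8  ⇒  p = 4/7.
At equilibrium the column player is indifferent across columns, so the column player's payoff equals the payoff from L: (4/7)·(-2) + (3/7)·0 = -8/7.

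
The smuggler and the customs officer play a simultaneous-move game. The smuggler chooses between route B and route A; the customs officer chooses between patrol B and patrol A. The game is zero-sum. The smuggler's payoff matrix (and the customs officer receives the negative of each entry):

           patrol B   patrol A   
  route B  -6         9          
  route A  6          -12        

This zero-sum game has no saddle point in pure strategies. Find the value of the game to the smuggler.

Set the smuggler's expected payoff from route B equal to that from route A:
  the smuggler's payoff to route B: q·(-6) + (1−q)·9 = -15q + 9
  the smuggler's payoff to route A: q·6 + (1−q)·(-12) = 18q - 12
  -15q + 9 = 18q - 12  ⇒  -33q = -21  ⇒  q = 7/11.
The value is the smuggler's expected payoff against this mix (using route B): (7/11)·(-6) + (4/11)·9 = -6/11.

v = -6/11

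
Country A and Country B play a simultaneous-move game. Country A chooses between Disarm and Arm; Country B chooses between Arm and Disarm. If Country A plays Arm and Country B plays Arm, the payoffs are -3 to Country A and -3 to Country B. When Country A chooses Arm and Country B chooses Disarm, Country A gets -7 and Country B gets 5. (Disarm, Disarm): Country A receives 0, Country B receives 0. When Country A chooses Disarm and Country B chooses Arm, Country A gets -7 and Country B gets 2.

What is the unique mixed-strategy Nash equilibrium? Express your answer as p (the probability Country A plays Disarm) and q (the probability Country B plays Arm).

Country A's mix must leave Country B indifferent between Arm and Disarm.
  Country B's payoff from Arm: p·2 + (1−p)·(-3) = 5p - 3
  Country B's payoff from Disarm: p·0 + (1−p)·5 = -5p + 5
  5p - 3 = -5p + 5  ⇒  10p = 8  ⇒  p = 4/5.
Country A's indifference between Disarm and Arm determines Country B's mixing probability q:
  Country A's expected payoff from Disarm: q·(-7) + (1−q)·0 = -7q
  Country A's expected payoff from Arm: q·(-3) + (1−q)·(-7) = 4q - 7
  -7q = 4q - 7  ⇒  -11q = -7  ⇒  q = 7/11.

p = 4/5, q = 7/11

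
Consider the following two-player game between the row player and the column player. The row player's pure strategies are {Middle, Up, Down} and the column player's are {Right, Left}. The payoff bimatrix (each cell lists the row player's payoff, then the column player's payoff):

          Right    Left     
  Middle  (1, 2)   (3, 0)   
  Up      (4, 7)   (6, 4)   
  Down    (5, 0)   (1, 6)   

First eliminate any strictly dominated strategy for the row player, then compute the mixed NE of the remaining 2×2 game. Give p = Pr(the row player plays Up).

The row player's strategy Middle is strictly dominated by Up: 4 > 1 and 6 > 3. Eliminate Middle.
The column player's indifference between Right and Left determines the row player's mixing probability p:
  the column player's expected payoff from Right: p·7 + (1−p)·0 = 7p
  the column player's expected payoff from Left: p·4 + (1−p)·6 = -2p + 6
  7p = -2p + 6  ⇒  9p = 6  ⇒  p = 2/3.

p = 2/3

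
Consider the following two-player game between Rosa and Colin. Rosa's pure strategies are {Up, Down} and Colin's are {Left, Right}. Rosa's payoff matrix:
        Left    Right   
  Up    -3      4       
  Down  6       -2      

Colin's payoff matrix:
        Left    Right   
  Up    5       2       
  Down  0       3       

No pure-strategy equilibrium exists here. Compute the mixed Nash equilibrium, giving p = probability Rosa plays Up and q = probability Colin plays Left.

In a mixed equilibrium Colin is indifferent between Left and Right; this condition fixes p.
  Colin's payoff to Left: p·5 + (1−p)·0 = 5p
  Colin's payoff to Right: p·2 + (1−p)·3 = -p + 3
  5p = -p + 3  ⇒  6p = 3  ⇒  p = 1/2.
Rosa's indifference between Up and Down determines Colin's mixing probability q:
  Rosa's expected payoff from Up: q·(-3) + (1−q)·4 = -7q + 4
  Rosa's expected payoff from Down: q·6 + (1−q)·(-2) = 8q - 2
  -7q + 4 = 8q - 2  ⇒  -15q = -6  ⇒  q = 2/5.

p = 1/2, q = 2/5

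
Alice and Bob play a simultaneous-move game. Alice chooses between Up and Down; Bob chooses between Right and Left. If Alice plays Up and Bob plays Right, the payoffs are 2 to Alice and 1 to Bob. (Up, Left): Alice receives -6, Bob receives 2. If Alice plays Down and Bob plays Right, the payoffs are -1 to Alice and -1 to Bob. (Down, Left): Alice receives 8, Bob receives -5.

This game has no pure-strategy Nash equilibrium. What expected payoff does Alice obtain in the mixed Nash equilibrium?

Alice's indifference between Up and Down determines Bob's mixing probability q:
  Alice's payoff to Up: q·2 + (1−q)·(-6) = 8q - 6
  Alice's payoff to Down: q·(-1) + (1−q)·8 = -9q + 8
  8q - 6 = -9q + 8  ⇒  17q = 14  ⇒  q = 14/17.
At equilibrium Alice is indifferent across rows, so Alice's payoff equals the payoff from Up: (14/17)·2 + (3/17)·(-6) = 10/17.

10/17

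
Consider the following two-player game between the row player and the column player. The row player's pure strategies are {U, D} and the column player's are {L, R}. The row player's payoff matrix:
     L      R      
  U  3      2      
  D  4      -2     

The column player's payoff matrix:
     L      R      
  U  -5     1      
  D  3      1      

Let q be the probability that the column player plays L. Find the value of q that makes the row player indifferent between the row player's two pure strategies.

q = 4/5

For the row player to be willing to mix, the row player must be indifferent between U and D, which pins down the column player's mix.
  the row player's expected payoff from U: q·3 + (1−q)·2 = q + 2
  the row player's expected payoff from D: q·4 + (1−q)·(-2) = 6q - 2
  q + 2 = 6q - 2  ⇒  -5q = -4  ⇒  q = 4/5.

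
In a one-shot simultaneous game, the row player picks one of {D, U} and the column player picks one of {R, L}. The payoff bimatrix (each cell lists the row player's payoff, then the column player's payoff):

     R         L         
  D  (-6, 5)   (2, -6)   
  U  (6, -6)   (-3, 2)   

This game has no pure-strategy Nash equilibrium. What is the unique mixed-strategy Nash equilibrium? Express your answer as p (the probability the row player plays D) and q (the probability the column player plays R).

For the column player to be willing to mix, the column player must be indifferent between R and L, which pins down the row player's mix.
  the column player's expected payoff from R: p·5 + (1−p)·(-6) = 11p - 6
  the column player's expected payoff from L: p·(-6) + (1−p)·2 = -8p + 2
  11p - 6 = -8p + 2  ⇒  19p = 8  ⇒  p = 8/19.
The column player's mix must leave the row player indifferent between D and U.
  the row player's expected payoff from D: q·(-6) + (1−q)·2 = -8q + 2
  the row player's expected payoff from U: q·6 + (1−q)·(-3) = 9q - 3
  -8q + 2 = 9q - 3  ⇒  -17q = -5  ⇒  q = 5/17.

p = 8/19, q = 5/17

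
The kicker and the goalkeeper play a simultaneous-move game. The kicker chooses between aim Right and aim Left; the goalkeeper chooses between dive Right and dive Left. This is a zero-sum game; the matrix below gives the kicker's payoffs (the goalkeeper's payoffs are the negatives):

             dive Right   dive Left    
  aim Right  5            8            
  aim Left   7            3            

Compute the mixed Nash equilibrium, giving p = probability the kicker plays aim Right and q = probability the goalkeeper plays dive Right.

p = 4/7, q = 5/7

The kicker's mix must leave the goalkeeper indifferent between dive Right and dive Left.
  the goalkeeper's payoff to dive Right: p·(-5) + (1−p)·(-7) = 2p - 7
  the goalkeeper's payoff to dive Left: p·(-8) + (1−p)·(-3) = -5p - 3
  2p - 7 = -5p - 3  ⇒  7p = 4  ⇒  p = 4/7.
The kicker's indifference between aim Right and aim Left determines the goalkeeper's mixing probability q:
  the kicker's payoff to aim Right: q·5 + (1−q)·8 = -3q + 8
  the kicker's payoff to aim Left: q·7 + (1−q)·3 = 4q + 3
  -3q + 8 = 4q + 3  ⇒  -7q = -5  ⇒  q = 5/7.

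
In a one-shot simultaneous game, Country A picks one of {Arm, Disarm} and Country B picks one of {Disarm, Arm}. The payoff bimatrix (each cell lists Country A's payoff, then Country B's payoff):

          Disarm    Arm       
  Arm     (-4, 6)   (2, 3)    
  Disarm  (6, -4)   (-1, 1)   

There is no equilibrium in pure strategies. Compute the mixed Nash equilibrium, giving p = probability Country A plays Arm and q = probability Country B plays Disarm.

p = 5/8, q = 3/13

Set Country B's expected payoff from Disarm equal to that from Arm:
  Country B's payoff from Disarm: p·6 + (1−p)·(-4) = 10p - 4
  Country B's payoff from Arm: p·3 + (1−p)·1 = 2p + 1
  10p - 4 = 2p + 1  ⇒  8p = 5  ⇒  p = 5/8.
Country A's indifference between Arm and Disarm determines Country B's mixing probability q:
  Country A's expected payoff from Arm: q·(-4) + (1−q)·2 = -6q + 2
  Country A's expected payoff from Disarm: q·6 + (1−q)·(-1) = 7q - 1
  -6q + 2 = 7q - 1  ⇒  -13q = -3  ⇒  q = 3/13.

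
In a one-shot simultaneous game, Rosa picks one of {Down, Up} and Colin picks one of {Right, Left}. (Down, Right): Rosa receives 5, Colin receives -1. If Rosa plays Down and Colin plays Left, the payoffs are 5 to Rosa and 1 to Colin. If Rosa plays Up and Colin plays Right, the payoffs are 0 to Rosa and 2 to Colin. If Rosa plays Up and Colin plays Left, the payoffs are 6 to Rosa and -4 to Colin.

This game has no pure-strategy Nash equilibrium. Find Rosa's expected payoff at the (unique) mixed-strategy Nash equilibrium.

Set Rosa's expected payoff from Down equal to that from Up:
  Rosa's payoff from Down: q·5 + (1−q)·5 = 5
  Rosa's payoff from Up: q·0 + (1−q)·6 = -6q + 6
  5 = -6q + 6  ⇒  6q = 1  ⇒  q = 1/6.
At equilibrium Rosa is indifferent across rows, so Rosa's payoff equals the payoff from Down: (1/6)·5 + (5/6)·5 = 5.

5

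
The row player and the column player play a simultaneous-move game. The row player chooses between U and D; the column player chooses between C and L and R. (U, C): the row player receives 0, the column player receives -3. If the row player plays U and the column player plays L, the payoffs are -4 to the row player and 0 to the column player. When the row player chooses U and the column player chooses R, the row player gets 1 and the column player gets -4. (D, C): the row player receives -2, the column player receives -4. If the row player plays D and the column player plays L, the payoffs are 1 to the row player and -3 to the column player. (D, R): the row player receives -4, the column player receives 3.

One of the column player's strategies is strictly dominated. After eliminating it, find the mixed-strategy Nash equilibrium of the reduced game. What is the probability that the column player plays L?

q = 1/2

The column player's strategy C is strictly dominated by L: 0 > -3 and -3 > -4. Eliminate C.
For the row player to be willing to mix, the row player must be indifferent between U and D, which pins down the column player's mix.
  the row player's payoff to U: q·(-4) + (1−q)·1 = -5q + 1
  the row player's payoff to D: q·1 + (1−q)·(-4) = 5q - 4
  -5q + 1 = 5q - 4  ⇒  -10q = -5  ⇒  q = 1/2.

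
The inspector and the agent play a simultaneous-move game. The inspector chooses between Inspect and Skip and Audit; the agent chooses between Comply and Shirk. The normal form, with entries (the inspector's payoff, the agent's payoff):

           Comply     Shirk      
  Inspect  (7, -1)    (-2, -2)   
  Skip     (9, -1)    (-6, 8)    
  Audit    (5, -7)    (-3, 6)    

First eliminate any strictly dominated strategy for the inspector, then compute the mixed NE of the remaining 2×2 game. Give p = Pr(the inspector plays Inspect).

The inspector's strategy Audit is strictly dominated by Inspect: 7 > 5 and -2 > -3. Eliminate Audit.
The inspector's mix must leave the agent indifferent between Comply and Shirk.
  the agent's payoff from Comply: p·(-1) + (1−p)·(-1) = -1
  the agent's payoff from Shirk: p·(-2) + (1−p)·8 = -10p + 8
  -1 = -10p + 8  ⇒  10p = 9  ⇒  p = 9/10.

p = 9/10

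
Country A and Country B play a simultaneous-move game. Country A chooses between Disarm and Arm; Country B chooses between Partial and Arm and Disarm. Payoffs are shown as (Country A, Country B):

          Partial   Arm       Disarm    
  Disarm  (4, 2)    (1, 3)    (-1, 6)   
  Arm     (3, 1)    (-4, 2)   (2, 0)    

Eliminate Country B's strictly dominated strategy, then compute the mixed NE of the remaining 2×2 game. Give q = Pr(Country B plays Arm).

Country B's strategy Partial is strictly dominated by Arm: 3 > 2 and 2 > 1. Eliminate Partial.
In a mixed equilibrium Country A is indifferent between Disarm and Arm; this condition fixes q.
  Country A's payoff to Disarm: q·1 + (1−q)·(-1) = 2q - 1
  Country A's payoff to Arm: q·(-4) + (1−q)·2 = -6q + 2
  2q - 1 = -6q + 2  ⇒  8q = 3  ⇒  q = 3/8.

q = 3/8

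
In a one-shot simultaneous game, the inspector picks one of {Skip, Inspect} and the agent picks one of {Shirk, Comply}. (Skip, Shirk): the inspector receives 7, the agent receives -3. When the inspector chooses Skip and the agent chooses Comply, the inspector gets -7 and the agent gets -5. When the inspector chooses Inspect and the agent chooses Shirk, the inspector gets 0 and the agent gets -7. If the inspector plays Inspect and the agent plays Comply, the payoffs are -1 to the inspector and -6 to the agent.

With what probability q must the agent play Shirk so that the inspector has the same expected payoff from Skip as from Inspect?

For the inspector to be willing to mix, the inspector must be indifferent between Skip and Inspect, which pins down the agent's mix.
  the inspector's payoff to Skip: q·7 + (1−q)·(-7) = 14q - 7
  the inspector's payoff to Inspect: q·0 + (1−q)·(-1) = q - 1
  14q - 7 = q - 1  ⇒  13q = 6  ⇒  q = 6/13.

q = 6/13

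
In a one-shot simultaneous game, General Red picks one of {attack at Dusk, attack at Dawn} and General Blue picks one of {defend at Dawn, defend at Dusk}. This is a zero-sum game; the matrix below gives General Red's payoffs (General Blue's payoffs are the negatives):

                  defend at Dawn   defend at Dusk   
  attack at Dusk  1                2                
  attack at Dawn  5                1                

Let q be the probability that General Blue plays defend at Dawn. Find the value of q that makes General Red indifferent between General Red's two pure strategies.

General Blue's mix must leave General Red indifferent between attack at Dusk and attack at Dawn.
  General Red's payoff to attack at Dusk: q·1 + (1−q)·2 = -q + 2
  General Red's payoff to attack at Dawn: q·5 + (1−q)·1 = 4q + 1
  -q + 2 = 4q + 1  ⇒  -5q = -1  ⇒  q = 1/5.

q = 1/5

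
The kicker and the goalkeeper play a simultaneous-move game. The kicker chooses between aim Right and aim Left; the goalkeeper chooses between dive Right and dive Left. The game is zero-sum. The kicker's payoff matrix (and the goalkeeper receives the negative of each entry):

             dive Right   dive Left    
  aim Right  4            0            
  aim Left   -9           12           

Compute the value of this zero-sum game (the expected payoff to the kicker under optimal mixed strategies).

v = 48/25

In a mixed equilibrium the kicker is indifferent between aim Right and aim Left; this condition fixes q.
  the kicker's payoff from aim Right: q·4 + (1−q)·0 = 4q
  the kicker's payoff from aim Left: q·(-9) + (1−q)·12 = -21q + 12
  4q = -21q + 12  ⇒  25q = 12  ⇒  q = 12/25.
The value is the kicker's expected payoff against this mix (using aim Right): (12/25)·4 + (13/25)·0 = 48/25.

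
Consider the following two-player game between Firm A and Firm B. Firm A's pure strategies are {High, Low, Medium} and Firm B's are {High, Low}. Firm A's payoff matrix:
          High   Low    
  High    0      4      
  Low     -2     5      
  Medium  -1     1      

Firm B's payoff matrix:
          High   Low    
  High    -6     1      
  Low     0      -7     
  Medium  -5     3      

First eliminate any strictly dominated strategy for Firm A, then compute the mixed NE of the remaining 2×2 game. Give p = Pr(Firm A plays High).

Firm A's strategy Medium is strictly dominated by High: 0 > -1 and 4 > 1. Eliminate Medium.
Firm A's mix must leave Firm B indifferent between High and Low.
  Firm B's expected payoff from High: p·(-6) + (1−p)·0 = -6p
  Firm B's expected payoff from Low: p·1 + (1−p)·(-7) = 8p - 7
  -6p = 8p - 7  ⇒  -14p = -7  ⇒  p = 1/2.

p = 1/2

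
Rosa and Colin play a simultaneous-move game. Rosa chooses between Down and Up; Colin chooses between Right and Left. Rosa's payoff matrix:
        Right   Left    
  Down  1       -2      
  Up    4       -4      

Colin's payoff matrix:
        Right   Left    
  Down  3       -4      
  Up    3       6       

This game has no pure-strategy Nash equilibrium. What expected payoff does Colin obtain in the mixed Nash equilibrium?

In a mixed equilibrium Colin is indifferent between Right and Left; this condition fixes p.
  Colin's payoff from Right: p·3 + (1−p)·3 = 3
  Colin's payoff from Left: p·(-4) + (1−p)·6 = -10p + 6
  3 = -10p + 6  ⇒  10p = 3  ⇒  p = 3/10.
At equilibrium Colin is indifferent across columns, so Colin's payoff equals the payoff from Right: (3/10)·3 + (7/10)·3 = 3.

3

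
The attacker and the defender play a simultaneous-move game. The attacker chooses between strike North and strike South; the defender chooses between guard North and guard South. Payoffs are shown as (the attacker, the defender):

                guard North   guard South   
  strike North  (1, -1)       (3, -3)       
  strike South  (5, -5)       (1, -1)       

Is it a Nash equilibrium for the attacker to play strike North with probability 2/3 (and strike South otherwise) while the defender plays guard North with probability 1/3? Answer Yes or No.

Yes

Check the defender's indifference given the attacker's mix p = 2/3:
  payoff from guard North = -7/3; payoff from guard South = -7/3 — equal.
Check the attacker's indifference given the defender's mix q = 1/3:
  payoff from strike North = 7/3; payoff from strike South = 7/3 — equal.
Both players are indifferent, so neither can profitably deviate.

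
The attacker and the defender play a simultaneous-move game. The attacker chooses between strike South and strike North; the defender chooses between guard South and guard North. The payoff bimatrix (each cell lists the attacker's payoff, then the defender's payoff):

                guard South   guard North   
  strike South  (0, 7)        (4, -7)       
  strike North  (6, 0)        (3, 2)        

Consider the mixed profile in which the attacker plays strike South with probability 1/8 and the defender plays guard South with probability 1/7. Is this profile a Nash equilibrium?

Check the defender's indifference given the attacker's mix p = 1/8:
  payoff from guard South = 7/8; payoff from guard North = 7/8 — equal.
Check the attacker's indifference given the defender's mix q = 1/7:
  payoff from strike South = 24/7; payoff from strike North = 24/7 — equal.
Both players are indifferent, so neither can profitably deviate.

Yes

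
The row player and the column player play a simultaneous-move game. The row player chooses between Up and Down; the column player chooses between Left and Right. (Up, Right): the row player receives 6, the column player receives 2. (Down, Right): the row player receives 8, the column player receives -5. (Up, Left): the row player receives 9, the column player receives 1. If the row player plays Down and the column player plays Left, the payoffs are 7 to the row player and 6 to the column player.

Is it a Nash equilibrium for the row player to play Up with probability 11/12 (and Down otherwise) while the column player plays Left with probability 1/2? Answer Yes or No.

Yes

Check the column player's indifference given the row player's mix p = 11/12:
  payoff from Left = 17/12; payoff from Right = 17/12 — equal.
Check the row player's indifference given the column player's mix q = 1/2:
  payoff from Up = 15/2; payoff from Down = 15/2 — equal.
Both players are indifferent, so neither can profitably deviate.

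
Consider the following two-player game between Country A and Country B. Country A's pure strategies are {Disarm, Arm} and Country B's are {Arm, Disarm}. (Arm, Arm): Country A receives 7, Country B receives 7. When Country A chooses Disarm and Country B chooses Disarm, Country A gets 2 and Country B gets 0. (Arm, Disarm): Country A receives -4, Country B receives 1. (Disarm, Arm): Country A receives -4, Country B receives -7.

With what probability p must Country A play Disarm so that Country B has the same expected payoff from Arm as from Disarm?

Country A's mix must leave Country B indifferent between Arm and Disarm.
  Country B's payoff to Arm: p·(-7) + (1−p)·7 = -14p + 7
  Country B's payoff to Disarm: p·0 + (1−p)·1 = -p + 1
  -14p + 7 = -p + 1  ⇒  -13p = -6  ⇒  p = 6/13.

p = 6/13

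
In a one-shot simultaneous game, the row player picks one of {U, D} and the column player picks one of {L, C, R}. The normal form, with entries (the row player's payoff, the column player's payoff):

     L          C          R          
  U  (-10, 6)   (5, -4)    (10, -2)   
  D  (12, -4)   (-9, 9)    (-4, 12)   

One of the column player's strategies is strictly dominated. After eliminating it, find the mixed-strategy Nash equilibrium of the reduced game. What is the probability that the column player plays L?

The column player's strategy C is strictly dominated by R: -2 > -4 and 12 > 9. Eliminate C.
For the row player to be willing to mix, the row player must be indifferent between U and D, which pins down the column player's mix.
  the row player's expected payoff from U: q·(-10) + (1−q)·10 = -20q + 10
  the row player's expected payoff from D: q·12 + (1−q)·(-4) = 16q - 4
  -20q + 10 = 16q - 4  ⇒  -36q = -14  ⇒  q = 7/18.

q = 7/18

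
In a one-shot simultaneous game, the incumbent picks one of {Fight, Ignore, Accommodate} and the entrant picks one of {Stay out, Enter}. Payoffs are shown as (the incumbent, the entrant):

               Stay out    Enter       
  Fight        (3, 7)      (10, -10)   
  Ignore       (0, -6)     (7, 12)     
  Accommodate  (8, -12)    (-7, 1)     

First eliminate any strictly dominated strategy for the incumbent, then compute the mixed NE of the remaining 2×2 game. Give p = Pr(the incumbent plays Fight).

p = 13/30

The incumbent's strategy Ignore is strictly dominated by Fight: 3 > 0 and 10 > 7. Eliminate Ignore.
The incumbent's mix must leave the entrant indifferent between Stay out and Enter.
  the entrant's expected payoff from Stay out: p·7 + (1−p)·(-12) = 19p - 12
  the entrant's expected payoff from Enter: p·(-10) + (1−p)·1 = -11p + 1
  19p - 12 = -11p + 1  ⇒  30p = 13  ⇒  p = 13/30.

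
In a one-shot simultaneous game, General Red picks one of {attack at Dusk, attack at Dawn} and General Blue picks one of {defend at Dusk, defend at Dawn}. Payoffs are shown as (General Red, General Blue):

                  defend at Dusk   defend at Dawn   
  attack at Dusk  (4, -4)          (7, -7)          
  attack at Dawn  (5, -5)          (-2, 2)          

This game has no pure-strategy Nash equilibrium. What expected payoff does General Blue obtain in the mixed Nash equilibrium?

For General Blue to be willing to mix, General Blue must be indifferent between defend at Dusk and defend at Dawn, which pins down General Red's mix.
  General Blue's expected payoff from defend at Dusk: p·(-4) + (1−p)·(-5) = p - 5
  General Blue's expected payoff from defend at Dawn: p·(-7) + (1−p)·2 = -9p + 2
  p - 5 = -9p + 2  ⇒  10p = 7  ⇒  p = 7/10.
At equilibrium General Blue is indifferent across columns, so General Blue's payoff equals the payoff from defend at Dusk: (7/10)·(-4) + (3/10)·(-5) = -43/10.

-43/10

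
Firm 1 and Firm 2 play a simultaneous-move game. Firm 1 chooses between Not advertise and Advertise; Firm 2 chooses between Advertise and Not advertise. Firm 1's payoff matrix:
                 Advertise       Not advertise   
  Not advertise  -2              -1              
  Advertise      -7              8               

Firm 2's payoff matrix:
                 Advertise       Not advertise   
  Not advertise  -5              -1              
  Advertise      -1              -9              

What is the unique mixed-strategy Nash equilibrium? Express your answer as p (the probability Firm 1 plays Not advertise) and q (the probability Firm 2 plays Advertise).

In a mixed equilibrium Firm 2 is indifferent between Advertise and Not advertise; this condition fixes p.
  Firm 2's expected payoff from Advertise: p·(-5) + (1−p)·(-1) = -4p - 1
  Firm 2's expected payoff from Not advertise: p·(-1) + (1−p)·(-9) = 8p - 9
  -4p - 1 = 8p - 9  ⇒  -12p = -8  ⇒  p = 2/3.
Firm 2's mix must leave Firm 1 indifferent between Not advertise and Advertise.
  Firm 1's payoff from Not advertise: q·(-2) + (1−q)·(-1) = -q - 1
  Firm 1's payoff from Advertise: q·(-7) + (1−q)·8 = -15q + 8
  -q - 1 = -15q + 8  ⇒  14q = 9  ⇒  q = 9/14.

p = 2/3, q = 9/14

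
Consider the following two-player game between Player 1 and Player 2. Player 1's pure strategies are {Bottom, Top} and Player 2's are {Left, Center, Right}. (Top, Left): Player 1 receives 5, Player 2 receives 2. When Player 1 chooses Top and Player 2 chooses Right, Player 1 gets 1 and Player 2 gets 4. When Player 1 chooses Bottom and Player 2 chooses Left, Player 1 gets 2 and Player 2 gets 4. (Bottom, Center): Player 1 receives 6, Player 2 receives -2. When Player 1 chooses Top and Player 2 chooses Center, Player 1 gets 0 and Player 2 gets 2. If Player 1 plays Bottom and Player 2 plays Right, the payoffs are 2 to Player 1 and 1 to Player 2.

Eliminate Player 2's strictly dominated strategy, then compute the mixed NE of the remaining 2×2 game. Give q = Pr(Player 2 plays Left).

q = 1/4

Player 2's strategy Center is strictly dominated by Right: 1 > -2 and 4 > 2. Eliminate Center.
Player 1's indifference between Bottom and Top determines Player 2's mixing probability q:
  Player 1's payoff from Bottom: q·2 + (1−q)·2 = 2
  Player 1's payoff from Top: q·5 + (1−q)·1 = 4q + 1
  2 = 4q + 1  ⇒  -4q = -1  ⇒  q = 1/4.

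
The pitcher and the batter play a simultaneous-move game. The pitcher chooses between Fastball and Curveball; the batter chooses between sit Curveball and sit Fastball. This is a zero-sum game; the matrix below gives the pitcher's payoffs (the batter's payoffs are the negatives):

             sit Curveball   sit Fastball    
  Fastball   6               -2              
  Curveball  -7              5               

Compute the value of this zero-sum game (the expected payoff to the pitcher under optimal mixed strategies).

In a mixed equilibrium the pitcher is indifferent between Fastball and Curveball; this condition fixes q.
  the pitcher's expected payoff from Fastball: q·6 + (1−q)·(-2) = 8q - 2
  the pitcher's expected payoff from Curveball: q·(-7) + (1−q)·5 = -12q + 5
  8q - 2 = -12q + 5  ⇒  20q = 7  ⇒  q = 7/20.
The value is the pitcher's expected payoff against this mix (using Fastball): (7/20)·6 + (13/20)·(-2) = 4/5.

v = 4/5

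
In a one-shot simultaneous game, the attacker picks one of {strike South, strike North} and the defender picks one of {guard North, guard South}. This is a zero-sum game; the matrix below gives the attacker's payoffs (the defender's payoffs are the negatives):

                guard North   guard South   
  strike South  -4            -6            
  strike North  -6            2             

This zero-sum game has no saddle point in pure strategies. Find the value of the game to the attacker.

The attacker's indifference between strike South and strike North determines the defender's mixing probability q:
  the attacker's expected payoff from strike South: q·(-4) + (1−q)·(-6) = 2q - 6
  the attacker's expected payoff from strike North: q·(-6) + (1−q)·2 = -8q + 2
  2q - 6 = -8q + 2  ⇒  10q = 8  ⇒  q = 4/5.
The value is the attacker's expected payoff against this mix (using strike South): (4/5)·(-4) + (1/5)·(-6) = -22/5.

v = -22/5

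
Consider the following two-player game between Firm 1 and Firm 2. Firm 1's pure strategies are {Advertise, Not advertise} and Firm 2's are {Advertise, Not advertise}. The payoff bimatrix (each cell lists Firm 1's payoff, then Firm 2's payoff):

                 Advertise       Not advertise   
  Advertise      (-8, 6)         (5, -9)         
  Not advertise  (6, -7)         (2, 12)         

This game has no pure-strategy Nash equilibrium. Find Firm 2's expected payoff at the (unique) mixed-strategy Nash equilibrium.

9/34

Firm 1's mix must leave Firm 2 indifferent between Advertise and Not advertise.
  Firm 2's payoff from Advertise: p·6 + (1−p)·(-7) = 13p - 7
  Firm 2's payoff from Not advertise: p·(-9) + (1−p)·12 = -21p + 12
  13p - 7 = -21p + 12  ⇒  34p = 19  ⇒  p = 19/34.
At equilibrium Firm 2 is indifferent across columns, so Firm 2's payoff equals the payoff from Advertise: (19/34)·6 + (15/34)·(-7) = 9/34.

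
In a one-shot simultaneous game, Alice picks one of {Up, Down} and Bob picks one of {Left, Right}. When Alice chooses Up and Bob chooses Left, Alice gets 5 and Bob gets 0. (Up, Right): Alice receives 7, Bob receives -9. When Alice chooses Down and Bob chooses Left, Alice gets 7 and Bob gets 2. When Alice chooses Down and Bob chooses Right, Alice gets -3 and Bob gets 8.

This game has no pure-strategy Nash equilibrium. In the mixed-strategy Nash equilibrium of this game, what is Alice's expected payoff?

Set Alice's expected payoff from Up equal to that from Down:
  Alice's payoff to Up: q·5 + (1−q)·7 = -2q + 7
  Alice's payoff to Down: q·7 + (1−q)·(-3) = 10q - 3
  -2q + 7 = 10q - 3  ⇒  -12q = -10  ⇒  q = 5/6.
At equilibrium Alice is indifferent across rows, so Alice's payoff equals the payoff from Up: (5/6)·5 + (1/6)·7 = 16/3.

16/3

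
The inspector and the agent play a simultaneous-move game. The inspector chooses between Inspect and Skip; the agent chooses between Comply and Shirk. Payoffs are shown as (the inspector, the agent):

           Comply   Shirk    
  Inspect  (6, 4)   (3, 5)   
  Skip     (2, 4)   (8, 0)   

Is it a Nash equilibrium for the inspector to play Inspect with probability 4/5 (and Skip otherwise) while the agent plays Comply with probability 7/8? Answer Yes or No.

No

Given the agent's mix q = 7/8, the inspector's payoff from Inspect is 45/8 but from Skip is 11/4. The inspector strictly prefers Inspect, so the inspector would not mix.
So the proposed profile is not a Nash equilibrium.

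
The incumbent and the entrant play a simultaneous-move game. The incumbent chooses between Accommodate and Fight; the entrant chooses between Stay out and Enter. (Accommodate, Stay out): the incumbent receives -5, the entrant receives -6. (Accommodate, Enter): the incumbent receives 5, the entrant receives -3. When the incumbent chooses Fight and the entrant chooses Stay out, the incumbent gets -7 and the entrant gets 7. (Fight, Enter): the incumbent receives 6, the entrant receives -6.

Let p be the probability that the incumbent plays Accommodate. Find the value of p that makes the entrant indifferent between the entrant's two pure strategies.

Set the entrant's expected payoff from Stay out equal to that from Enter:
  the entrant's payoff to Stay out: p·(-6) + (1−p)·7 = -13p + 7
  the entrant's payoff to Enter: p·(-3) + (1−p)·(-6) = 3p - 6
  -13p + 7 = 3p - 6  ⇒  -16p = -13  ⇒  p = 13/16.

p = 13/16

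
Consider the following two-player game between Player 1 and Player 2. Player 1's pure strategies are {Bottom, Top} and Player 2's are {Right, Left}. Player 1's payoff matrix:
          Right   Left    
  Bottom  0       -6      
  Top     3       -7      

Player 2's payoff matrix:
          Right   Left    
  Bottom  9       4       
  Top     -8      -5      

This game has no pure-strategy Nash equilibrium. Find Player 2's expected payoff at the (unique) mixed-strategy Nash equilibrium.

-13/8

Player 1's mix must leave Player 2 indifferent between Right and Left.
  Player 2's payoff to Right: p·9 + (1−p)·(-8) = 17p - 8
  Player 2's payoff to Left: p·4 + (1−p)·(-5) = 9p - 5
  17p - 8 = 9p - 5  ⇒  8p = 3  ⇒  p = 3/8.
At equilibrium Player 2 is indifferent across columns, so Player 2's payoff equals the payoff from Right: (3/8)·9 + (5/8)·(-8) = -13/8.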